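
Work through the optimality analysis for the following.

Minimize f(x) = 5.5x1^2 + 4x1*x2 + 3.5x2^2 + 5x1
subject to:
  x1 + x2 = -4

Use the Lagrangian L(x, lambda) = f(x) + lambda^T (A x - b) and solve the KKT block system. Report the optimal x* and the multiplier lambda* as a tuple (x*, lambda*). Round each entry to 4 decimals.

Form the Lagrangian:
  L(x, lambda) = (1/2) x^T Q x + c^T x + lambda^T (A x - b)
Stationarity (grad_x L = 0): Q x + c + A^T lambda = 0.
Primal feasibility: A x = b.

This gives the KKT block system:
  [ Q   A^T ] [ x     ]   [-c ]
  [ A    0  ] [ lambda ] = [ b ]

Solving the linear system:
  x*      = (-1.7, -2.3)
  lambda* = (22.9)
  f(x*)   = 41.55

x* = (-1.7, -2.3), lambda* = (22.9)


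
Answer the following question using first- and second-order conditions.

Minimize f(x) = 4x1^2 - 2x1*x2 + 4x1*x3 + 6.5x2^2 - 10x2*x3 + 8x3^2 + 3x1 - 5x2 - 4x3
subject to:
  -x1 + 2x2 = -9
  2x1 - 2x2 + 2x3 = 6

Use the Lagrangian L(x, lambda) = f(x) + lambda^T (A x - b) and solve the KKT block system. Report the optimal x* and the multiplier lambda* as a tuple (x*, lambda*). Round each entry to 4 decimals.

Form the Lagrangian:
  L(x, lambda) = (1/2) x^T Q x + c^T x + lambda^T (A x - b)
Stationarity (grad_x L = 0): Q x + c + A^T lambda = 0.
Primal feasibility: A x = b.

This gives the KKT block system:
  [ Q   A^T ] [ x     ]   [-c ]
  [ A    0  ] [ lambda ] = [ b ]

Solving the linear system:
  x*      = (1.8772, -3.5614, -2.4386)
  lambda* = (15.2807, -0.0526)
  f(x*)   = 85.5175

x* = (1.8772, -3.5614, -2.4386), lambda* = (15.2807, -0.0526)


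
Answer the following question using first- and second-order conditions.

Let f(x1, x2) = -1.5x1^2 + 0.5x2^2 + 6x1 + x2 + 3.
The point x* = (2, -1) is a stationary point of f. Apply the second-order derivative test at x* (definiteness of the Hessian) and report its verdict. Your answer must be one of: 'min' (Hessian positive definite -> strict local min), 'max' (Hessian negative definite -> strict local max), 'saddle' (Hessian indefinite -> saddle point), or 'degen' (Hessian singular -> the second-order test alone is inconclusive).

Compute the Hessian H = grad^2 f:
  H = [[-3, 0], [0, 1]]
Verify stationarity: grad f(x*) = H x* + g = (0, 0).
Eigenvalues of H: -3, 1.
Eigenvalues have mixed signs, so H is indefinite -> x* is a saddle point.

saddle


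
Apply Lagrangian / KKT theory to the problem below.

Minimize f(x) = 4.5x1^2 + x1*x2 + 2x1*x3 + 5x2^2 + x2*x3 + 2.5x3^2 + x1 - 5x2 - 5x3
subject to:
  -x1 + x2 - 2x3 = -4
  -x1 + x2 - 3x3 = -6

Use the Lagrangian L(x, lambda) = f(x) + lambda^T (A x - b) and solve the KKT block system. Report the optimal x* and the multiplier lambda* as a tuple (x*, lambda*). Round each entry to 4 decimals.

Form the Lagrangian:
  L(x, lambda) = (1/2) x^T Q x + c^T x + lambda^T (A x - b)
Stationarity (grad_x L = 0): Q x + c + A^T lambda = 0.
Primal feasibility: A x = b.

This gives the KKT block system:
  [ Q   A^T ] [ x     ]   [-c ]
  [ A    0  ] [ lambda ] = [ b ]

Solving the linear system:
  x*      = (-0.0952, -0.0952, 2)
  lambda* = (7.4286, -3.381)
  f(x*)   = -0.0952

x* = (-0.0952, -0.0952, 2), lambda* = (7.4286, -3.381)


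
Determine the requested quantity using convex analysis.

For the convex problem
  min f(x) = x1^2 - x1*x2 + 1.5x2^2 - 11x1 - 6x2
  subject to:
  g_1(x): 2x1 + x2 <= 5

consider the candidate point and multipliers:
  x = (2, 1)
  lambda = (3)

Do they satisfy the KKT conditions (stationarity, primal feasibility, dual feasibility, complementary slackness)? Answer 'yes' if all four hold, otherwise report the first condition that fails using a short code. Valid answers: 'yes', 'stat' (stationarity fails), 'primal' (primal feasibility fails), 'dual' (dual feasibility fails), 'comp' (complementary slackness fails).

Gradient of f: grad f(x) = Q x + c = (-8, -5)
Constraint values g_i(x) = a_i^T x - b_i:
  g_1((2, 1)) = 0
Stationarity residual: grad f(x) + sum_i lambda_i a_i = (-2, -2)
  -> stationarity FAILS
Primal feasibility (all g_i <= 0): OK
Dual feasibility (all lambda_i >= 0): OK
Complementary slackness (lambda_i * g_i(x) = 0 for all i): OK

Verdict: the first failing condition is stationarity -> stat.

stat


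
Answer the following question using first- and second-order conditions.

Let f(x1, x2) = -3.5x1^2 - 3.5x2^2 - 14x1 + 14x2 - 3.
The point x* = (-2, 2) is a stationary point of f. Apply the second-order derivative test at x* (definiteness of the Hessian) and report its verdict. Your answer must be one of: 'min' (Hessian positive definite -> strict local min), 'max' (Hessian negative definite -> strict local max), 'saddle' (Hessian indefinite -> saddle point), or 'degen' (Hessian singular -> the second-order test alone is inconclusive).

Compute the Hessian H = grad^2 f:
  H = [[-7, 0], [0, -7]]
Verify stationarity: grad f(x*) = H x* + g = (0, 0).
Eigenvalues of H: -7, -7.
Both eigenvalues < 0, so H is negative definite -> x* is a strict local max.

max


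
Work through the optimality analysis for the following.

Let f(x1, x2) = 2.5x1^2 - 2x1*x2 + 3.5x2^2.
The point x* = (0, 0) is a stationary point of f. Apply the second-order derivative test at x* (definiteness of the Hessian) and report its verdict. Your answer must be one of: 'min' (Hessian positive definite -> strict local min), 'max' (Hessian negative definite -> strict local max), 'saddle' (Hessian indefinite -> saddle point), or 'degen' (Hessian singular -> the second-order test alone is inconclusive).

Compute the Hessian H = grad^2 f:
  H = [[5, -2], [-2, 7]]
Verify stationarity: grad f(x*) = H x* + g = (0, 0).
Eigenvalues of H: 3.7639, 8.2361.
Both eigenvalues > 0, so H is positive definite -> x* is a strict local min.

min


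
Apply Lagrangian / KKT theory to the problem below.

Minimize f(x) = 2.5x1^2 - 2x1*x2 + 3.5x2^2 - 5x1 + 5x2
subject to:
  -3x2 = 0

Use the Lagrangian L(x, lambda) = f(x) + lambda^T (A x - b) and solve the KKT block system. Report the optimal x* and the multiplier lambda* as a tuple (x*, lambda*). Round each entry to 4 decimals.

Form the Lagrangian:
  L(x, lambda) = (1/2) x^T Q x + c^T x + lambda^T (A x - b)
Stationarity (grad_x L = 0): Q x + c + A^T lambda = 0.
Primal feasibility: A x = b.

This gives the KKT block system:
  [ Q   A^T ] [ x     ]   [-c ]
  [ A    0  ] [ lambda ] = [ b ]

Solving the linear system:
  x*      = (1, 0)
  lambda* = (1)
  f(x*)   = -2.5

x* = (1, 0), lambda* = (1)


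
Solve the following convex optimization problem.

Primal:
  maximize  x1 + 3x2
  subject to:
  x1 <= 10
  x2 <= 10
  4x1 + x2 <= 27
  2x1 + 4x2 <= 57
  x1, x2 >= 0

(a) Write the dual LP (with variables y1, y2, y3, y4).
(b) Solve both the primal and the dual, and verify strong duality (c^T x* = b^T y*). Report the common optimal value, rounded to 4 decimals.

The standard primal-dual pair for 'max c^T x s.t. A x <= b, x >= 0' is:
  Dual:  min b^T y  s.t.  A^T y >= c,  y >= 0.

So the dual LP is:
  minimize  10y1 + 10y2 + 27y3 + 57y4
  subject to:
    y1 + 4y3 + 2y4 >= 1
    y2 + y3 + 4y4 >= 3
    y1, y2, y3, y4 >= 0

Solving the primal: x* = (4.25, 10).
  primal value c^T x* = 34.25.
Solving the dual: y* = (0, 2.75, 0.25, 0).
  dual value b^T y* = 34.25.
Strong duality: c^T x* = b^T y*. Confirmed.

34.25


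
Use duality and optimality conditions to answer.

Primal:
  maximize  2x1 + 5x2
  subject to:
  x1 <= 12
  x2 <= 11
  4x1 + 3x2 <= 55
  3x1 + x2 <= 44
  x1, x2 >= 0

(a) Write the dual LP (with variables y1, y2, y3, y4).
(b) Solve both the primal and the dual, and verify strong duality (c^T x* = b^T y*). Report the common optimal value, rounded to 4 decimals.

The standard primal-dual pair for 'max c^T x s.t. A x <= b, x >= 0' is:
  Dual:  min b^T y  s.t.  A^T y >= c,  y >= 0.

So the dual LP is:
  minimize  12y1 + 11y2 + 55y3 + 44y4
  subject to:
    y1 + 4y3 + 3y4 >= 2
    y2 + 3y3 + y4 >= 5
    y1, y2, y3, y4 >= 0

Solving the primal: x* = (5.5, 11).
  primal value c^T x* = 66.
Solving the dual: y* = (0, 3.5, 0.5, 0).
  dual value b^T y* = 66.
Strong duality: c^T x* = b^T y*. Confirmed.

66


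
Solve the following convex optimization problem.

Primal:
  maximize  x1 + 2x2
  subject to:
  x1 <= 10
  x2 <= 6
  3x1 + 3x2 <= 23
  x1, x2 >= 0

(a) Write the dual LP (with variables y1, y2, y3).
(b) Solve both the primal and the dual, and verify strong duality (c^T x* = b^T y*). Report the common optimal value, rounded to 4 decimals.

The standard primal-dual pair for 'max c^T x s.t. A x <= b, x >= 0' is:
  Dual:  min b^T y  s.t.  A^T y >= c,  y >= 0.

So the dual LP is:
  minimize  10y1 + 6y2 + 23y3
  subject to:
    y1 + 3y3 >= 1
    y2 + 3y3 >= 2
    y1, y2, y3 >= 0

Solving the primal: x* = (1.6667, 6).
  primal value c^T x* = 13.6667.
Solving the dual: y* = (0, 1, 0.3333).
  dual value b^T y* = 13.6667.
Strong duality: c^T x* = b^T y*. Confirmed.

13.6667


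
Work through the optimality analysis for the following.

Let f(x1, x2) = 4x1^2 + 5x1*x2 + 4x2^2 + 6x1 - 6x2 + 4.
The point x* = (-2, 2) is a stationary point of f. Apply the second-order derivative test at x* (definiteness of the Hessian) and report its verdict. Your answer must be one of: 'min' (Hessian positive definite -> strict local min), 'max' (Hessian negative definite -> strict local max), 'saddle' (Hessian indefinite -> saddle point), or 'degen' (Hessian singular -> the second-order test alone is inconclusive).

Compute the Hessian H = grad^2 f:
  H = [[8, 5], [5, 8]]
Verify stationarity: grad f(x*) = H x* + g = (0, 0).
Eigenvalues of H: 3, 13.
Both eigenvalues > 0, so H is positive definite -> x* is a strict local min.

min


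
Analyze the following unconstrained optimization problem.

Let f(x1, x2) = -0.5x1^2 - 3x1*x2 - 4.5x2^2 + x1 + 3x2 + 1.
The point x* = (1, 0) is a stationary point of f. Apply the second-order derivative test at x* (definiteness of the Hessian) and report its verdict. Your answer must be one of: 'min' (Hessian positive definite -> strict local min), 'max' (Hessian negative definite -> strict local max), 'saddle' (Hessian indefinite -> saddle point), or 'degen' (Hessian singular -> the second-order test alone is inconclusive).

Compute the Hessian H = grad^2 f:
  H = [[-1, -3], [-3, -9]]
Verify stationarity: grad f(x*) = H x* + g = (0, 0).
Eigenvalues of H: -10, 0.
H has a zero eigenvalue (singular; negative semidefinite but not definite), so H is neither positive definite, negative definite, nor indefinite. The second-order test alone is inconclusive -> degen.
(Indeed, f is constant along the null direction of H through x*, so x* is not a strict local extremum.)

degen


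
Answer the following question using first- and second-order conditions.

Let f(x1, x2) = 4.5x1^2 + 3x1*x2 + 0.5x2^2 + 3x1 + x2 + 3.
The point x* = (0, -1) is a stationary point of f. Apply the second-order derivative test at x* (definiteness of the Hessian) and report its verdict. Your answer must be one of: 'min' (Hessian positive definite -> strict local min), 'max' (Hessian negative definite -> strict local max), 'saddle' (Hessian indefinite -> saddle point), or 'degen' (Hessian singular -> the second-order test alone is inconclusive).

Compute the Hessian H = grad^2 f:
  H = [[9, 3], [3, 1]]
Verify stationarity: grad f(x*) = H x* + g = (0, 0).
Eigenvalues of H: 0, 10.
H has a zero eigenvalue (singular; positive semidefinite but not definite), so H is neither positive definite, negative definite, nor indefinite. The second-order test alone is inconclusive -> degen.
(Indeed, f is constant along the null direction of H through x*, so x* is not a strict local extremum.)

degen


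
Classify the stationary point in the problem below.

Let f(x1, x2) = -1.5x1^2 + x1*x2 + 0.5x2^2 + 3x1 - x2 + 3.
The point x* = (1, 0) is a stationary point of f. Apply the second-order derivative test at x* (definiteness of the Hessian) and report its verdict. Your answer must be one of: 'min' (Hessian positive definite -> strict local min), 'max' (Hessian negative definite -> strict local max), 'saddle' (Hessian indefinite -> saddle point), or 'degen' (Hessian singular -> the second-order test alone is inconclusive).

Compute the Hessian H = grad^2 f:
  H = [[-3, 1], [1, 1]]
Verify stationarity: grad f(x*) = H x* + g = (0, 0).
Eigenvalues of H: -3.2361, 1.2361.
Eigenvalues have mixed signs, so H is indefinite -> x* is a saddle point.

saddle


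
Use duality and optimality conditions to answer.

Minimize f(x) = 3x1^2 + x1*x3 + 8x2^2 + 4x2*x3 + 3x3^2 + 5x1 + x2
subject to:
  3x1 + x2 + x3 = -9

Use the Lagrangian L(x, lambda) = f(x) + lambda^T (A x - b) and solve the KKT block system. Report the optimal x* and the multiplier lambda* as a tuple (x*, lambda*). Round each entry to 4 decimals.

Form the Lagrangian:
  L(x, lambda) = (1/2) x^T Q x + c^T x + lambda^T (A x - b)
Stationarity (grad_x L = 0): Q x + c + A^T lambda = 0.
Primal feasibility: A x = b.

This gives the KKT block system:
  [ Q   A^T ] [ x     ]   [-c ]
  [ A    0  ] [ lambda ] = [ b ]

Solving the linear system:
  x*      = (-2.896, -0.3228, 0.0109)
  lambda* = (4.1218)
  f(x*)   = 11.1464

x* = (-2.896, -0.3228, 0.0109), lambda* = (4.1218)


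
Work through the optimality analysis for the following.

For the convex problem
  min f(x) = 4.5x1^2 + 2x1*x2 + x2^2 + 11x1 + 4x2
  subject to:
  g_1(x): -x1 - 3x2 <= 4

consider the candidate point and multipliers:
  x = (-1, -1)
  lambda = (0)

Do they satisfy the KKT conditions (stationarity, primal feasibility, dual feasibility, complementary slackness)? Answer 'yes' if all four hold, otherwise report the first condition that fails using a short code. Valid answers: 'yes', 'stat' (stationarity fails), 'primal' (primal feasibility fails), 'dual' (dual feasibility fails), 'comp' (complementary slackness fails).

Gradient of f: grad f(x) = Q x + c = (0, 0)
Constraint values g_i(x) = a_i^T x - b_i:
  g_1((-1, -1)) = 0
Stationarity residual: grad f(x) + sum_i lambda_i a_i = (0, 0)
  -> stationarity OK
Primal feasibility (all g_i <= 0): OK
Dual feasibility (all lambda_i >= 0): OK
Complementary slackness (lambda_i * g_i(x) = 0 for all i): OK

Verdict: yes, KKT holds.

yes


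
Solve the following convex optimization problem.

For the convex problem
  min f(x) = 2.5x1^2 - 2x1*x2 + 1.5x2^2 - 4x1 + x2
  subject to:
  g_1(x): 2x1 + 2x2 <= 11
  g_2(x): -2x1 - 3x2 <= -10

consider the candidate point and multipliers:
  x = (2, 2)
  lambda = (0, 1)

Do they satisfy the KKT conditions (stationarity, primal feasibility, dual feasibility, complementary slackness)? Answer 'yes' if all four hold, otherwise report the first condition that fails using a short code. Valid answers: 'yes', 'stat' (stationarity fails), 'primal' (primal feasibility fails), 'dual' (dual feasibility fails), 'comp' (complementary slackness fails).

Gradient of f: grad f(x) = Q x + c = (2, 3)
Constraint values g_i(x) = a_i^T x - b_i:
  g_1((2, 2)) = -3
  g_2((2, 2)) = 0
Stationarity residual: grad f(x) + sum_i lambda_i a_i = (0, 0)
  -> stationarity OK
Primal feasibility (all g_i <= 0): OK
Dual feasibility (all lambda_i >= 0): OK
Complementary slackness (lambda_i * g_i(x) = 0 for all i): OK

Verdict: yes, KKT holds.

yes


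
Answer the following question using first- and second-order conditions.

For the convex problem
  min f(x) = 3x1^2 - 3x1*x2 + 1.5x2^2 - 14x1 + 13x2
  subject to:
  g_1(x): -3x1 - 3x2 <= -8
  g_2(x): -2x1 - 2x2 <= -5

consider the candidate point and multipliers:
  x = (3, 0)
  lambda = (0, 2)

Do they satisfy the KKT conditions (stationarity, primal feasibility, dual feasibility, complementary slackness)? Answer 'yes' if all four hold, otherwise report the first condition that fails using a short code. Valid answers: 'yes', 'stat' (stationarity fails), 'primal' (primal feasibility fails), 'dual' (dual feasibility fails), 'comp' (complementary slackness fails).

Gradient of f: grad f(x) = Q x + c = (4, 4)
Constraint values g_i(x) = a_i^T x - b_i:
  g_1((3, 0)) = -1
  g_2((3, 0)) = -1
Stationarity residual: grad f(x) + sum_i lambda_i a_i = (0, 0)
  -> stationarity OK
Primal feasibility (all g_i <= 0): OK
Dual feasibility (all lambda_i >= 0): OK
Complementary slackness (lambda_i * g_i(x) = 0 for all i): FAILS

Verdict: the first failing condition is complementary_slackness -> comp.

comp


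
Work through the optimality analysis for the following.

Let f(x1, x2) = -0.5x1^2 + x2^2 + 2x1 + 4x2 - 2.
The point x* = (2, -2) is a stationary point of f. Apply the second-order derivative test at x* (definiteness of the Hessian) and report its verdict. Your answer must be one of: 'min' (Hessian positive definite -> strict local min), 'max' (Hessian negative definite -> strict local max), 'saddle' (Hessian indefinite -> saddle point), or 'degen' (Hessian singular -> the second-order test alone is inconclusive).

Compute the Hessian H = grad^2 f:
  H = [[-1, 0], [0, 2]]
Verify stationarity: grad f(x*) = H x* + g = (0, 0).
Eigenvalues of H: -1, 2.
Eigenvalues have mixed signs, so H is indefinite -> x* is a saddle point.

saddle


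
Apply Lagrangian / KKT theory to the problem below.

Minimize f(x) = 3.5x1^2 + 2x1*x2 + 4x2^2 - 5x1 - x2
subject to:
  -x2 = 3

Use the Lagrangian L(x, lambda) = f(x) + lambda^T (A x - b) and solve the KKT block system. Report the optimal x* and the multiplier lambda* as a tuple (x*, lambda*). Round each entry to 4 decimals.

Form the Lagrangian:
  L(x, lambda) = (1/2) x^T Q x + c^T x + lambda^T (A x - b)
Stationarity (grad_x L = 0): Q x + c + A^T lambda = 0.
Primal feasibility: A x = b.

This gives the KKT block system:
  [ Q   A^T ] [ x     ]   [-c ]
  [ A    0  ] [ lambda ] = [ b ]

Solving the linear system:
  x*      = (1.5714, -3)
  lambda* = (-21.8571)
  f(x*)   = 30.3571

x* = (1.5714, -3), lambda* = (-21.8571)


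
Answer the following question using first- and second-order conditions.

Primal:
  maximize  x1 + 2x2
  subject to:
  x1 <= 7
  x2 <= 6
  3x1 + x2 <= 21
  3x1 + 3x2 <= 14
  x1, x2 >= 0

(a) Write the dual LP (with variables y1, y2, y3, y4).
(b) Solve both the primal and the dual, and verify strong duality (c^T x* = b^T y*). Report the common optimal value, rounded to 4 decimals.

The standard primal-dual pair for 'max c^T x s.t. A x <= b, x >= 0' is:
  Dual:  min b^T y  s.t.  A^T y >= c,  y >= 0.

So the dual LP is:
  minimize  7y1 + 6y2 + 21y3 + 14y4
  subject to:
    y1 + 3y3 + 3y4 >= 1
    y2 + y3 + 3y4 >= 2
    y1, y2, y3, y4 >= 0

Solving the primal: x* = (0, 4.6667).
  primal value c^T x* = 9.3333.
Solving the dual: y* = (0, 0, 0, 0.6667).
  dual value b^T y* = 9.3333.
Strong duality: c^T x* = b^T y*. Confirmed.

9.3333


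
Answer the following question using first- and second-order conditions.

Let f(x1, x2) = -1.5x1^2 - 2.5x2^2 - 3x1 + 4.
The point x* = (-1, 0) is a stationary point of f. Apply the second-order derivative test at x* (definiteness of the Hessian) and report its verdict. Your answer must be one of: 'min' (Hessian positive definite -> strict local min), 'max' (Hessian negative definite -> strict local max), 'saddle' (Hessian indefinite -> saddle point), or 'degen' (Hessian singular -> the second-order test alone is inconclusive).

Compute the Hessian H = grad^2 f:
  H = [[-3, 0], [0, -5]]
Verify stationarity: grad f(x*) = H x* + g = (0, 0).
Eigenvalues of H: -5, -3.
Both eigenvalues < 0, so H is negative definite -> x* is a strict local max.

max


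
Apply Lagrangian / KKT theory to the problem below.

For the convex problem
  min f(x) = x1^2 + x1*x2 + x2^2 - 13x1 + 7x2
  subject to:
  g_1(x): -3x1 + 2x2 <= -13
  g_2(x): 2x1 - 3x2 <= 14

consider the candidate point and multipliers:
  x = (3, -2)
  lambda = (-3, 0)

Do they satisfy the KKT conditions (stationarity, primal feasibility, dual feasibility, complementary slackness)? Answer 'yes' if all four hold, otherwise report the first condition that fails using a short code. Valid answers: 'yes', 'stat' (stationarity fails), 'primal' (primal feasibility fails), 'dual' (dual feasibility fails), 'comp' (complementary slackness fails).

Gradient of f: grad f(x) = Q x + c = (-9, 6)
Constraint values g_i(x) = a_i^T x - b_i:
  g_1((3, -2)) = 0
  g_2((3, -2)) = -2
Stationarity residual: grad f(x) + sum_i lambda_i a_i = (0, 0)
  -> stationarity OK
Primal feasibility (all g_i <= 0): OK
Dual feasibility (all lambda_i >= 0): FAILS
Complementary slackness (lambda_i * g_i(x) = 0 for all i): OK

Verdict: the first failing condition is dual_feasibility -> dual.

dual


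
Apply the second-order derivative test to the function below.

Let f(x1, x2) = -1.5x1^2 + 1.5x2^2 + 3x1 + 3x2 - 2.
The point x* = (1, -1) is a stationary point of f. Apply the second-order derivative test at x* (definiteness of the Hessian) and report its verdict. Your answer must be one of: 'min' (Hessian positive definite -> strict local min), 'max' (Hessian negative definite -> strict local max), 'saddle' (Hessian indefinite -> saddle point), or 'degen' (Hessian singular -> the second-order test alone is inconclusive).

Compute the Hessian H = grad^2 f:
  H = [[-3, 0], [0, 3]]
Verify stationarity: grad f(x*) = H x* + g = (0, 0).
Eigenvalues of H: -3, 3.
Eigenvalues have mixed signs, so H is indefinite -> x* is a saddle point.

saddle


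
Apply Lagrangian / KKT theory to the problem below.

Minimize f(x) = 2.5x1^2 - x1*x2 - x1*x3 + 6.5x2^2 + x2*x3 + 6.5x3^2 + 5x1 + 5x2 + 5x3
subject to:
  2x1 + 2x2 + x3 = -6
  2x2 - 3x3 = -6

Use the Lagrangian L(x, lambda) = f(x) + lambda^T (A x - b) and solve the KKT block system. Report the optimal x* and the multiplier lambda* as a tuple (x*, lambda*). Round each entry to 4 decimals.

Form the Lagrangian:
  L(x, lambda) = (1/2) x^T Q x + c^T x + lambda^T (A x - b)
Stationarity (grad_x L = 0): Q x + c + A^T lambda = 0.
Primal feasibility: A x = b.

This gives the KKT block system:
  [ Q   A^T ] [ x     ]   [-c ]
  [ A    0  ] [ lambda ] = [ b ]

Solving the linear system:
  x*      = (-1.7276, -1.7043, 0.8638)
  lambda* = (1.3987, 5.8837)
  f(x*)   = 15.4269

x* = (-1.7276, -1.7043, 0.8638), lambda* = (1.3987, 5.8837)


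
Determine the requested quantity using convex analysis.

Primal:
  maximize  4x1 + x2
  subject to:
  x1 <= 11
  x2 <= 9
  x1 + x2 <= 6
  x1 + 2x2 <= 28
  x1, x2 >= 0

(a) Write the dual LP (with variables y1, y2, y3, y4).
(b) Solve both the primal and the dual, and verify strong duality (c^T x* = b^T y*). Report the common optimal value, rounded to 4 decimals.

The standard primal-dual pair for 'max c^T x s.t. A x <= b, x >= 0' is:
  Dual:  min b^T y  s.t.  A^T y >= c,  y >= 0.

So the dual LP is:
  minimize  11y1 + 9y2 + 6y3 + 28y4
  subject to:
    y1 + y3 + y4 >= 4
    y2 + y3 + 2y4 >= 1
    y1, y2, y3, y4 >= 0

Solving the primal: x* = (6, 0).
  primal value c^T x* = 24.
Solving the dual: y* = (0, 0, 4, 0).
  dual value b^T y* = 24.
Strong duality: c^T x* = b^T y*. Confirmed.

24


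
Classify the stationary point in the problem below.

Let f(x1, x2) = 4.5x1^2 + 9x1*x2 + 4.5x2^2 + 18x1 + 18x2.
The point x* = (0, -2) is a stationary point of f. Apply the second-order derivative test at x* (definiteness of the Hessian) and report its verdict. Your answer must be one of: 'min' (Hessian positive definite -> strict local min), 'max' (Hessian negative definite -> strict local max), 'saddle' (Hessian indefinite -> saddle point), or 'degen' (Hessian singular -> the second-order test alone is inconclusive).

Compute the Hessian H = grad^2 f:
  H = [[9, 9], [9, 9]]
Verify stationarity: grad f(x*) = H x* + g = (0, 0).
Eigenvalues of H: 0, 18.
H has a zero eigenvalue (singular; positive semidefinite but not definite), so H is neither positive definite, negative definite, nor indefinite. The second-order test alone is inconclusive -> degen.
(Indeed, f is constant along the null direction of H through x*, so x* is not a strict local extremum.)

degen


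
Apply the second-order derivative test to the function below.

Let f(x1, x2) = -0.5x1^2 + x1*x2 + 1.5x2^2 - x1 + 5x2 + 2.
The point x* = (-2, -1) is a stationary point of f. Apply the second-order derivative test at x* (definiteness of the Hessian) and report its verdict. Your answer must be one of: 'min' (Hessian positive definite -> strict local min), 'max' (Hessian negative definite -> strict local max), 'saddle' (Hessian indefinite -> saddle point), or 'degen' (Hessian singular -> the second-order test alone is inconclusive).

Compute the Hessian H = grad^2 f:
  H = [[-1, 1], [1, 3]]
Verify stationarity: grad f(x*) = H x* + g = (0, 0).
Eigenvalues of H: -1.2361, 3.2361.
Eigenvalues have mixed signs, so H is indefinite -> x* is a saddle point.

saddle


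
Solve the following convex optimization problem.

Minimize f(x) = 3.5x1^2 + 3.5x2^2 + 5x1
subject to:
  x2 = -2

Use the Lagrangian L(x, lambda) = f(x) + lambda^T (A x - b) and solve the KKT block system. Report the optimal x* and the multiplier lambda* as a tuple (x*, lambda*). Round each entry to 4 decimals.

Form the Lagrangian:
  L(x, lambda) = (1/2) x^T Q x + c^T x + lambda^T (A x - b)
Stationarity (grad_x L = 0): Q x + c + A^T lambda = 0.
Primal feasibility: A x = b.

This gives the KKT block system:
  [ Q   A^T ] [ x     ]   [-c ]
  [ A    0  ] [ lambda ] = [ b ]

Solving the linear system:
  x*      = (-0.7143, -2)
  lambda* = (14)
  f(x*)   = 12.2143

x* = (-0.7143, -2), lambda* = (14)


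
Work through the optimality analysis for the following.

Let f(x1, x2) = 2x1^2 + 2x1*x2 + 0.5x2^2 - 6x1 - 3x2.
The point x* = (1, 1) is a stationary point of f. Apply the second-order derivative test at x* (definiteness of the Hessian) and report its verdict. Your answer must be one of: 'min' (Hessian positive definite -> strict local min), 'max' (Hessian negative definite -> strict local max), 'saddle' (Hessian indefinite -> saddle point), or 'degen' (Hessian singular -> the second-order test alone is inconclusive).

Compute the Hessian H = grad^2 f:
  H = [[4, 2], [2, 1]]
Verify stationarity: grad f(x*) = H x* + g = (0, 0).
Eigenvalues of H: 0, 5.
H has a zero eigenvalue (singular; positive semidefinite but not definite), so H is neither positive definite, negative definite, nor indefinite. The second-order test alone is inconclusive -> degen.
(Indeed, f is constant along the null direction of H through x*, so x* is not a strict local extremum.)

degen


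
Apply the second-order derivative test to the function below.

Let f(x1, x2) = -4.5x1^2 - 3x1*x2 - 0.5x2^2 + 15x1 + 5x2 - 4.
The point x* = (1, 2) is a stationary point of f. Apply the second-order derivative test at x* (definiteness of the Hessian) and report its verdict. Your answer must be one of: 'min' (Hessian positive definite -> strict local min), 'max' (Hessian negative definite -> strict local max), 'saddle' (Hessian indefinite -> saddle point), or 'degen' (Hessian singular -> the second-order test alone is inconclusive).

Compute the Hessian H = grad^2 f:
  H = [[-9, -3], [-3, -1]]
Verify stationarity: grad f(x*) = H x* + g = (0, 0).
Eigenvalues of H: -10, 0.
H has a zero eigenvalue (singular; negative semidefinite but not definite), so H is neither positive definite, negative definite, nor indefinite. The second-order test alone is inconclusive -> degen.
(Indeed, f is constant along the null direction of H through x*, so x* is not a strict local extremum.)

degen


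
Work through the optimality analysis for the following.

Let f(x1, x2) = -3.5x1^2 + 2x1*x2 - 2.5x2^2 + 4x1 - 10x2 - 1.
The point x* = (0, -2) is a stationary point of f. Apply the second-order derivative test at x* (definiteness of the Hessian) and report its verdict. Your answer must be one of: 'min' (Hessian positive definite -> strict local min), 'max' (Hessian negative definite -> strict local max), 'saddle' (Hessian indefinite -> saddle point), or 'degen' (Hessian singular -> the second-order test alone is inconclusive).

Compute the Hessian H = grad^2 f:
  H = [[-7, 2], [2, -5]]
Verify stationarity: grad f(x*) = H x* + g = (0, 0).
Eigenvalues of H: -8.2361, -3.7639.
Both eigenvalues < 0, so H is negative definite -> x* is a strict local max.

max


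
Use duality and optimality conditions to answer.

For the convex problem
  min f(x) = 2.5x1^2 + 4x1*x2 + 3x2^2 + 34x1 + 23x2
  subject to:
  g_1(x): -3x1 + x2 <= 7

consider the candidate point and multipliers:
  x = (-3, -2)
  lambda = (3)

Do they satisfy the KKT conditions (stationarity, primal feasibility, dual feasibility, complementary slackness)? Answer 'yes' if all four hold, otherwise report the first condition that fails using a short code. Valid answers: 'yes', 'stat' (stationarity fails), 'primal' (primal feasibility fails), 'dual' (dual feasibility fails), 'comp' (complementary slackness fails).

Gradient of f: grad f(x) = Q x + c = (11, -1)
Constraint values g_i(x) = a_i^T x - b_i:
  g_1((-3, -2)) = 0
Stationarity residual: grad f(x) + sum_i lambda_i a_i = (2, 2)
  -> stationarity FAILS
Primal feasibility (all g_i <= 0): OK
Dual feasibility (all lambda_i >= 0): OK
Complementary slackness (lambda_i * g_i(x) = 0 for all i): OK

Verdict: the first failing condition is stationarity -> stat.

stat


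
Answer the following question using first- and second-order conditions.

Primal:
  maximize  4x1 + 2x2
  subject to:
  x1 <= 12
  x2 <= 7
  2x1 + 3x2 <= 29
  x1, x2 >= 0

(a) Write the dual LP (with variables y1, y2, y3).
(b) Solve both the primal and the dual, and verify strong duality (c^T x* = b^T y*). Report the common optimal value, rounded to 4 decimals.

The standard primal-dual pair for 'max c^T x s.t. A x <= b, x >= 0' is:
  Dual:  min b^T y  s.t.  A^T y >= c,  y >= 0.

So the dual LP is:
  minimize  12y1 + 7y2 + 29y3
  subject to:
    y1 + 2y3 >= 4
    y2 + 3y3 >= 2
    y1, y2, y3 >= 0

Solving the primal: x* = (12, 1.6667).
  primal value c^T x* = 51.3333.
Solving the dual: y* = (2.6667, 0, 0.6667).
  dual value b^T y* = 51.3333.
Strong duality: c^T x* = b^T y*. Confirmed.

51.3333


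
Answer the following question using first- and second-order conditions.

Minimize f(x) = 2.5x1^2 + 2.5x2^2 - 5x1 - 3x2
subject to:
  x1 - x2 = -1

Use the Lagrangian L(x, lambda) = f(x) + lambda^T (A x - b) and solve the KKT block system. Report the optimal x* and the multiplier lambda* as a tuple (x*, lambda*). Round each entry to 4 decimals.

Form the Lagrangian:
  L(x, lambda) = (1/2) x^T Q x + c^T x + lambda^T (A x - b)
Stationarity (grad_x L = 0): Q x + c + A^T lambda = 0.
Primal feasibility: A x = b.

This gives the KKT block system:
  [ Q   A^T ] [ x     ]   [-c ]
  [ A    0  ] [ lambda ] = [ b ]

Solving the linear system:
  x*      = (0.3, 1.3)
  lambda* = (3.5)
  f(x*)   = -0.95

x* = (0.3, 1.3), lambda* = (3.5)


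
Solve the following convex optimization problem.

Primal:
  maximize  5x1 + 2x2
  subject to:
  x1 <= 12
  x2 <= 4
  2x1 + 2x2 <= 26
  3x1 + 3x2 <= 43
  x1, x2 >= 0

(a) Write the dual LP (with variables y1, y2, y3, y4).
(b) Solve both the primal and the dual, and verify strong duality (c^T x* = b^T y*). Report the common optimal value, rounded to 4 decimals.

The standard primal-dual pair for 'max c^T x s.t. A x <= b, x >= 0' is:
  Dual:  min b^T y  s.t.  A^T y >= c,  y >= 0.

So the dual LP is:
  minimize  12y1 + 4y2 + 26y3 + 43y4
  subject to:
    y1 + 2y3 + 3y4 >= 5
    y2 + 2y3 + 3y4 >= 2
    y1, y2, y3, y4 >= 0

Solving the primal: x* = (12, 1).
  primal value c^T x* = 62.
Solving the dual: y* = (3, 0, 1, 0).
  dual value b^T y* = 62.
Strong duality: c^T x* = b^T y*. Confirmed.

62


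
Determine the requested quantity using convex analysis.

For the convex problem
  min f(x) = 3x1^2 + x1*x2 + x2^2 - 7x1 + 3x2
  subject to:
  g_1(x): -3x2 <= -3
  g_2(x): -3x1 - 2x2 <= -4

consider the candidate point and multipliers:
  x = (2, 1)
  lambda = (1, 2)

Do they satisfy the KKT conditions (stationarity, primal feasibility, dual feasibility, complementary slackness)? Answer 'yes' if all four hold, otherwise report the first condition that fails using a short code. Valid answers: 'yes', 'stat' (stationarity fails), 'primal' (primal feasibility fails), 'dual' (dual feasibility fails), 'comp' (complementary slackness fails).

Gradient of f: grad f(x) = Q x + c = (6, 7)
Constraint values g_i(x) = a_i^T x - b_i:
  g_1((2, 1)) = 0
  g_2((2, 1)) = -4
Stationarity residual: grad f(x) + sum_i lambda_i a_i = (0, 0)
  -> stationarity OK
Primal feasibility (all g_i <= 0): OK
Dual feasibility (all lambda_i >= 0): OK
Complementary slackness (lambda_i * g_i(x) = 0 for all i): FAILS

Verdict: the first failing condition is complementary_slackness -> comp.

comp


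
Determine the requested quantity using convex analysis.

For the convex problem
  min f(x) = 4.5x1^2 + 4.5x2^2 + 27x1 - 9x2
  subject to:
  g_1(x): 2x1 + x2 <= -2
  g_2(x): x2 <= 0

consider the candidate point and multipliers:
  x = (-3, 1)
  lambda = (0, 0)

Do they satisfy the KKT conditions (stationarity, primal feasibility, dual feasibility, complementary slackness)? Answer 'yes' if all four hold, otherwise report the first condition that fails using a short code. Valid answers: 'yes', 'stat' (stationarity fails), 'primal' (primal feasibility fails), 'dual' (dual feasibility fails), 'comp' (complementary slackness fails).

Gradient of f: grad f(x) = Q x + c = (0, 0)
Constraint values g_i(x) = a_i^T x - b_i:
  g_1((-3, 1)) = -3
  g_2((-3, 1)) = 1
Stationarity residual: grad f(x) + sum_i lambda_i a_i = (0, 0)
  -> stationarity OK
Primal feasibility (all g_i <= 0): FAILS
Dual feasibility (all lambda_i >= 0): OK
Complementary slackness (lambda_i * g_i(x) = 0 for all i): OK

Verdict: the first failing condition is primal_feasibility -> primal.

primal


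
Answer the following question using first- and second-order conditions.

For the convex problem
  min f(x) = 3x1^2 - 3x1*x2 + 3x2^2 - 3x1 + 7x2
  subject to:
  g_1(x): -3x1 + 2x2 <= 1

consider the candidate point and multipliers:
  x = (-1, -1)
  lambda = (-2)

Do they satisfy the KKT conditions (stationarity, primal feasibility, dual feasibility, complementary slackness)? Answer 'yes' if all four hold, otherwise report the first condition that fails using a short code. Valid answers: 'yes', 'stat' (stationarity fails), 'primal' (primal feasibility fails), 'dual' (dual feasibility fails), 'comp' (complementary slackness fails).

Gradient of f: grad f(x) = Q x + c = (-6, 4)
Constraint values g_i(x) = a_i^T x - b_i:
  g_1((-1, -1)) = 0
Stationarity residual: grad f(x) + sum_i lambda_i a_i = (0, 0)
  -> stationarity OK
Primal feasibility (all g_i <= 0): OK
Dual feasibility (all lambda_i >= 0): FAILS
Complementary slackness (lambda_i * g_i(x) = 0 for all i): OK

Verdict: the first failing condition is dual_feasibility -> dual.

dual


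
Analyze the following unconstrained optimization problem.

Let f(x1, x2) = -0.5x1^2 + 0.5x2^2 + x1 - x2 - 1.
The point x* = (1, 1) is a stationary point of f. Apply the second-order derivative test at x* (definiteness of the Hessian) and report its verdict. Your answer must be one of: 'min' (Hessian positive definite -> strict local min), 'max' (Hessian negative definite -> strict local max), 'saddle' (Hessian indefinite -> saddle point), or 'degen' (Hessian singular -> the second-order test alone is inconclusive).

Compute the Hessian H = grad^2 f:
  H = [[-1, 0], [0, 1]]
Verify stationarity: grad f(x*) = H x* + g = (0, 0).
Eigenvalues of H: -1, 1.
Eigenvalues have mixed signs, so H is indefinite -> x* is a saddle point.

saddle


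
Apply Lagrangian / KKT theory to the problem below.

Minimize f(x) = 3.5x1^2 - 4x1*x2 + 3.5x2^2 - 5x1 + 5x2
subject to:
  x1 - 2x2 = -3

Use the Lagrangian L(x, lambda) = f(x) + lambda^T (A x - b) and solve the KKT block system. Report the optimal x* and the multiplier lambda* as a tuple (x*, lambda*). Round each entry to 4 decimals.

Form the Lagrangian:
  L(x, lambda) = (1/2) x^T Q x + c^T x + lambda^T (A x - b)
Stationarity (grad_x L = 0): Q x + c + A^T lambda = 0.
Primal feasibility: A x = b.

This gives the KKT block system:
  [ Q   A^T ] [ x     ]   [-c ]
  [ A    0  ] [ lambda ] = [ b ]

Solving the linear system:
  x*      = (0.6842, 1.8421)
  lambda* = (7.5789)
  f(x*)   = 14.2632

x* = (0.6842, 1.8421), lambda* = (7.5789)


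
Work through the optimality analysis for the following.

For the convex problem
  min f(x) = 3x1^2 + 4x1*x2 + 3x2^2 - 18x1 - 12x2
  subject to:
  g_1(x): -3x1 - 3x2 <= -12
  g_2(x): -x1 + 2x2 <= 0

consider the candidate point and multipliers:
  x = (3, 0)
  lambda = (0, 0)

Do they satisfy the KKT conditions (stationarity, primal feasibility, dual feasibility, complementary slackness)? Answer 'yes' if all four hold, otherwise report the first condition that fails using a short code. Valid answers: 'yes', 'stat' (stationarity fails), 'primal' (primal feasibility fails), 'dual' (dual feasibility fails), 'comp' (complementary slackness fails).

Gradient of f: grad f(x) = Q x + c = (0, 0)
Constraint values g_i(x) = a_i^T x - b_i:
  g_1((3, 0)) = 3
  g_2((3, 0)) = -3
Stationarity residual: grad f(x) + sum_i lambda_i a_i = (0, 0)
  -> stationarity OK
Primal feasibility (all g_i <= 0): FAILS
Dual feasibility (all lambda_i >= 0): OK
Complementary slackness (lambda_i * g_i(x) = 0 for all i): OK

Verdict: the first failing condition is primal_feasibility -> primal.

primal


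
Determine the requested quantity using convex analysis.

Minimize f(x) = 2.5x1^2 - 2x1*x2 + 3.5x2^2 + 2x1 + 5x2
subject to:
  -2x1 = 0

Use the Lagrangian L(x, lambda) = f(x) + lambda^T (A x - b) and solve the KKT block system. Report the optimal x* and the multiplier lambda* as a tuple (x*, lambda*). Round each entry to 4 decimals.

Form the Lagrangian:
  L(x, lambda) = (1/2) x^T Q x + c^T x + lambda^T (A x - b)
Stationarity (grad_x L = 0): Q x + c + A^T lambda = 0.
Primal feasibility: A x = b.

This gives the KKT block system:
  [ Q   A^T ] [ x     ]   [-c ]
  [ A    0  ] [ lambda ] = [ b ]

Solving the linear system:
  x*      = (0, -0.7143)
  lambda* = (1.7143)
  f(x*)   = -1.7857

x* = (0, -0.7143), lambda* = (1.7143)


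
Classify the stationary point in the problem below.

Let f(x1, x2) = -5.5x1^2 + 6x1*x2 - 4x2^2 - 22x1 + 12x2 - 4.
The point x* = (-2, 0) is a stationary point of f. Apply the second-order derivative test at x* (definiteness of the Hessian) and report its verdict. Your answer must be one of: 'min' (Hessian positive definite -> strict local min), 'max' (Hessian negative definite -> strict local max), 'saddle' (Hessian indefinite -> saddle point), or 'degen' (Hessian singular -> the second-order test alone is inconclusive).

Compute the Hessian H = grad^2 f:
  H = [[-11, 6], [6, -8]]
Verify stationarity: grad f(x*) = H x* + g = (0, 0).
Eigenvalues of H: -15.6847, -3.3153.
Both eigenvalues < 0, so H is negative definite -> x* is a strict local max.

max


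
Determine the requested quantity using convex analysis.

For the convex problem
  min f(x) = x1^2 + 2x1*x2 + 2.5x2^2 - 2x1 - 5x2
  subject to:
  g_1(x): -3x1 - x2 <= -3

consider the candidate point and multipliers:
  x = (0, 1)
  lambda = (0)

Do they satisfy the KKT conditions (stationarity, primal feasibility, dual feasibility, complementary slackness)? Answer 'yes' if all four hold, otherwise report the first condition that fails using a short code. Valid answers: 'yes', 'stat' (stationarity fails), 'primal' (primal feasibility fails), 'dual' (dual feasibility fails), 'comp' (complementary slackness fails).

Gradient of f: grad f(x) = Q x + c = (0, 0)
Constraint values g_i(x) = a_i^T x - b_i:
  g_1((0, 1)) = 2
Stationarity residual: grad f(x) + sum_i lambda_i a_i = (0, 0)
  -> stationarity OK
Primal feasibility (all g_i <= 0): FAILS
Dual feasibility (all lambda_i >= 0): OK
Complementary slackness (lambda_i * g_i(x) = 0 for all i): OK

Verdict: the first failing condition is primal_feasibility -> primal.

primal


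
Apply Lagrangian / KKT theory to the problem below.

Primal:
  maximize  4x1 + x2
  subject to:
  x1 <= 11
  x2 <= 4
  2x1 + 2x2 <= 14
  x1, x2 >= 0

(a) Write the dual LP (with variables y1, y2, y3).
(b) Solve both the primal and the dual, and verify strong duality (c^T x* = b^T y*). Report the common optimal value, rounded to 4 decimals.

The standard primal-dual pair for 'max c^T x s.t. A x <= b, x >= 0' is:
  Dual:  min b^T y  s.t.  A^T y >= c,  y >= 0.

So the dual LP is:
  minimize  11y1 + 4y2 + 14y3
  subject to:
    y1 + 2y3 >= 4
    y2 + 2y3 >= 1
    y1, y2, y3 >= 0

Solving the primal: x* = (7, 0).
  primal value c^T x* = 28.
Solving the dual: y* = (0, 0, 2).
  dual value b^T y* = 28.
Strong duality: c^T x* = b^T y*. Confirmed.

28
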